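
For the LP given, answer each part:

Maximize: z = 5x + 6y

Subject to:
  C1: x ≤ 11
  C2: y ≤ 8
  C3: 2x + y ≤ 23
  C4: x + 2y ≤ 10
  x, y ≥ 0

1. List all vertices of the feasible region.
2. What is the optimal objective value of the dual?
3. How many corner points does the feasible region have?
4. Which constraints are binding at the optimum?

1. (0, 0), (10, 0), (0, 5)
2. 50 (by strong duality, equal to the primal optimum)
3. 3
4. C4, y ≥ 0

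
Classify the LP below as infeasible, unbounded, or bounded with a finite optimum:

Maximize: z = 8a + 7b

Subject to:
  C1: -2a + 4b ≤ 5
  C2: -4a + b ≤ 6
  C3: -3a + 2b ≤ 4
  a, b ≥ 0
Feasible point: (0, 0) satisfies every constraint, so the LP is feasible.
Direction d = (1, 0): for each constraint row a, a·d ≤ 0 —
  (-2)(1) + (4)(0) = -2 ≤ 0
  (-4)(1) + (1)(0) = -4 ≤ 0
  (-3)(1) + (2)(0) = -3 ≤ 0
and d ≥ 0, so (0, 0) + t·d stays feasible for every t ≥ 0. Along this ray z = 8a + 7b changes by 8 per unit t, so z → +∞.

The LP is unbounded; z can be made arbitrarily large.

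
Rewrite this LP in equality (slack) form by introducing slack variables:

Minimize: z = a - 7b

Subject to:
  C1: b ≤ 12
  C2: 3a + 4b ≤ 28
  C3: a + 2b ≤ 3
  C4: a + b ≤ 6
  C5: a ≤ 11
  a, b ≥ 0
min z = a - 7b

s.t.
  b + s1 = 12
  3a + 4b + s2 = 28
  a + 2b + s3 = 3
  a + b + s4 = 6
  a + s5 = 11
  a, b, s1, s2, s3, s4, s5 ≥ 0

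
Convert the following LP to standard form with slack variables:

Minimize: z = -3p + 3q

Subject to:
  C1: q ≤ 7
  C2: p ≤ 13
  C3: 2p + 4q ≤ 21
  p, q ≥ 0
min z = -3p + 3q

s.t.
  q + s1 = 7
  p + s2 = 13
  2p + 4q + s3 = 21
  p, q, s1, s2, s3 ≥ 0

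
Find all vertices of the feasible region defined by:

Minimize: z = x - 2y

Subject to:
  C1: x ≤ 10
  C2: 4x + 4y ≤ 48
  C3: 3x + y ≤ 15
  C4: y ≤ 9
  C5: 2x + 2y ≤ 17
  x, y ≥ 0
Each vertex is the intersection of two constraint boundaries that also satisfies all remaining constraints:
  x = 0 and y = 0 → (0, 0)
  3x + y = 15 and y = 0 → (5, 0)
  3x + y = 15 and 2x + 2y = 17 → (3.25, 5.25)
  2x + 2y = 17 and x = 0 → (0, 8.5)

Vertices: (0, 0), (5, 0), (3.25, 5.25), (0, 8.5)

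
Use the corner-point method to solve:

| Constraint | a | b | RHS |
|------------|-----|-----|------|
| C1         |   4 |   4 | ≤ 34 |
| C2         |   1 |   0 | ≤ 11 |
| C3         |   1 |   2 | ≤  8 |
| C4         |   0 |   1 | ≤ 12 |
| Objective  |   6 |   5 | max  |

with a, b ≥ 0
Each vertex is the intersection of two constraint boundaries that also satisfies all remaining constraints:
  a = 0 and b = 0 → (0, 0)
  a + 2b = 8 and b = 0 → (8, 0)
  a + 2b = 8 and a = 0 → (0, 4)

Evaluating z = 6a + 5b at each vertex:
  (0, 0): z = 0
  (8, 0): z = 48
  (0, 4): z = 20

The maximum is at (8, 0) with z = 48.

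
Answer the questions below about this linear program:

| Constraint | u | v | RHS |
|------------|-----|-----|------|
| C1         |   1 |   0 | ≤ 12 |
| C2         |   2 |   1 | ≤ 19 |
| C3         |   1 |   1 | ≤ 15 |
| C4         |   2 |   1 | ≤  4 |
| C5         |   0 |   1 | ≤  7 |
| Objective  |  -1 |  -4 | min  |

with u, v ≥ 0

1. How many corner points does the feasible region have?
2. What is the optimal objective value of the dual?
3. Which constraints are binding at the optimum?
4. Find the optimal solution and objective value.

1. 3
2. -16 (by strong duality, equal to the primal optimum)
3. C4, u ≥ 0
4. u = 0, v = 4, z = -16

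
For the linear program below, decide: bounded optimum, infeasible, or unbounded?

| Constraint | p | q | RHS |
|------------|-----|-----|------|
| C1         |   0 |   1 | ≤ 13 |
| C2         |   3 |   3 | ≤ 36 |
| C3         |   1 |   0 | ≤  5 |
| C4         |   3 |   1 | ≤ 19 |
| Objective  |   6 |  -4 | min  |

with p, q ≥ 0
The point (0, 12) satisfies every constraint, so the LP is feasible; the constraints give p ≤ 5 and q ≤ 13, which with p, q ≥ 0 keep the feasible region inside a bounded box. A feasible, bounded LP attains a finite optimum at a vertex.

Evaluating z = 6p - 4q at each vertex:
  (0, 0): z = 0
  (5, 0): z = 30
  (5, 4): z = 14
  (3.5, 8.5): z = -13
  (0, 12): z = -48

Bounded optimum: z* = -48 at (0, 12).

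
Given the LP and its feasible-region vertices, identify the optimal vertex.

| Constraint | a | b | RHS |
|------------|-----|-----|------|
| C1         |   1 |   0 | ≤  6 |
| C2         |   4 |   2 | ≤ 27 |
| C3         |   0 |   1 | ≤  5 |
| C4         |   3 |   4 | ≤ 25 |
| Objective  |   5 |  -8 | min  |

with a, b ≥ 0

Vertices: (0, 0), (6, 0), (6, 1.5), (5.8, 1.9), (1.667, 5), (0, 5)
(0, 5) with z = -40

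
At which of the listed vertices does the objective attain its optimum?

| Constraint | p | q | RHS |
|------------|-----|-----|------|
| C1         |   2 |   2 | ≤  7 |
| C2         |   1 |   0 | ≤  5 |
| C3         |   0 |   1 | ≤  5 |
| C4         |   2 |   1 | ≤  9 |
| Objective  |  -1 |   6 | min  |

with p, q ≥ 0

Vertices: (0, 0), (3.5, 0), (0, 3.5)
Evaluating z = -p + 6q at each vertex:
  (0, 0): z = 0
  (3.5, 0): z = -3.5
  (0, 3.5): z = 21

The smallest value is z = -3.5, attained at (3.5, 0).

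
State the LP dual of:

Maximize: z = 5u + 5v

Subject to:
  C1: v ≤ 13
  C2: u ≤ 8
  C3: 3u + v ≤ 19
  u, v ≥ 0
Minimize: z = 13y1 + 8y2 + 19y3

Subject to:
  C1: -y2 - 3y3 ≤ -5
  C2: -y1 - y3 ≤ -5
  y1, y2, y3 ≥ 0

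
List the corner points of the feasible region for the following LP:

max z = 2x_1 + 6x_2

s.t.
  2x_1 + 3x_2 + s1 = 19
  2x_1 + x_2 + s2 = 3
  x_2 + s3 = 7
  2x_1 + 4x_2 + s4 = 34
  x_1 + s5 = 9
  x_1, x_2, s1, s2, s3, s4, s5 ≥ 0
Each vertex is the intersection of two constraint boundaries that also satisfies all remaining constraints:
  x_1 = 0 and x_2 = 0 → (0, 0)
  2x_1 + x_2 = 3 and x_2 = 0 → (1.5, 0)
  2x_1 + x_2 = 3 and x_1 = 0 → (0, 3)

Vertices: (0, 0), (1.5, 0), (0, 3)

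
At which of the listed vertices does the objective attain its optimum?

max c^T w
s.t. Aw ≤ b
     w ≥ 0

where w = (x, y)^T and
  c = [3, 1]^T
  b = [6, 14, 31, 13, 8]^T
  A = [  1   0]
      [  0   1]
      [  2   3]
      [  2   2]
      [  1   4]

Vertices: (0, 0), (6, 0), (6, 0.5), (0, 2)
Evaluating z = 3x + y at each vertex:
  (0, 0): z = 0
  (6, 0): z = 18
  (6, 0.5): z = 18.5
  (0, 2): z = 2

The largest value is z = 18.5, attained at (6, 0.5).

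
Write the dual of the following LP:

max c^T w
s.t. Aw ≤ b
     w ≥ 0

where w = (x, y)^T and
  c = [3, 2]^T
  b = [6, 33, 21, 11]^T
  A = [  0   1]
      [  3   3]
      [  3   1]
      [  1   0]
Minimize: z = 6y1 + 33y2 + 21y3 + 11y4

Subject to:
  C1: -3y2 - 3y3 - y4 ≤ -3
  C2: -y1 - 3y2 - y3 ≤ -2
  y1, y2, y3, y4 ≥ 0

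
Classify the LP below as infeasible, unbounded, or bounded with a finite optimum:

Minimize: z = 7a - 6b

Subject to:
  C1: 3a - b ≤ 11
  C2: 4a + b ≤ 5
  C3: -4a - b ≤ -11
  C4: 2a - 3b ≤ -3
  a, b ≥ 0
C2 requires 4a + b ≤ 5, while C3 (-4a - b ≤ -11) is equivalent to 4a + b ≥ 11. Together they would need 11 ≤ 4a + b ≤ 5, which is impossible since 11 > 5. No point satisfies all constraints.

Infeasible: no point satisfies all constraints simultaneously.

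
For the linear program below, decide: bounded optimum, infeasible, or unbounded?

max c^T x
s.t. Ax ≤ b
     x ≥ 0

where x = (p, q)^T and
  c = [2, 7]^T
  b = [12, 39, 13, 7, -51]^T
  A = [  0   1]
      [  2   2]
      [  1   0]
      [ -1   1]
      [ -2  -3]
The point (7.5, 12) satisfies every constraint, so the LP is feasible; the constraints give p ≤ 13 and q ≤ 12, which with p, q ≥ 0 keep the feasible region inside a bounded box. A feasible, bounded LP attains a finite optimum at a vertex.

Feasible with finite optimum z* = 99 at (7.5, 12).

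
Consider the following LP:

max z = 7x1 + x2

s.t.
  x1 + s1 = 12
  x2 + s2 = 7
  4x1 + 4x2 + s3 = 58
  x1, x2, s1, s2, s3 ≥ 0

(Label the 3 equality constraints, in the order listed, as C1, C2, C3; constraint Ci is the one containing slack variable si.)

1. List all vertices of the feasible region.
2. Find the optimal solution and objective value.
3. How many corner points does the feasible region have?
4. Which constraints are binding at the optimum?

1. (0, 0), (12, 0), (12, 2.5), (7.5, 7), (0, 7)
2. x1 = 12, x2 = 2.5, z = 86.5
3. 5
4. C1, C3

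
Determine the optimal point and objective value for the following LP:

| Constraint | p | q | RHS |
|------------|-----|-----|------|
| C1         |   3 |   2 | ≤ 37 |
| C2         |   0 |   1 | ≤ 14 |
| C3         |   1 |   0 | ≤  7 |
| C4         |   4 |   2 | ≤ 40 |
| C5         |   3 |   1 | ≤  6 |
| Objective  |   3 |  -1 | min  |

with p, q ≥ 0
p = 0, q = 6, z = -6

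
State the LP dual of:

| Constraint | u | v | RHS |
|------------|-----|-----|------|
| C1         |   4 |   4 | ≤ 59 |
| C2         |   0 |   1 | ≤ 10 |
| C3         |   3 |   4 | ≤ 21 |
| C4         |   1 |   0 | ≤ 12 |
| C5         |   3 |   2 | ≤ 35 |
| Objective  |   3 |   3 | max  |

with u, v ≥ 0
Minimize: z = 59y1 + 10y2 + 21y3 + 12y4 + 35y5

Subject to:
  C1: -4y1 - 3y3 - y4 - 3y5 ≤ -3
  C2: -4y1 - y2 - 4y3 - 2y5 ≤ -3
  y1, y2, y3, y4, y5 ≥ 0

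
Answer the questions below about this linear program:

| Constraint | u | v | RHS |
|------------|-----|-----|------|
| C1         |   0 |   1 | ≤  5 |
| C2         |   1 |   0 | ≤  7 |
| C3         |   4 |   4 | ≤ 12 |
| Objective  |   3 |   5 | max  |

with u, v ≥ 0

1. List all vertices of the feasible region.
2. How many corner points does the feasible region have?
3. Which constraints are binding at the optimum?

1. (0, 0), (3, 0), (0, 3)
2. 3
3. C3, u ≥ 0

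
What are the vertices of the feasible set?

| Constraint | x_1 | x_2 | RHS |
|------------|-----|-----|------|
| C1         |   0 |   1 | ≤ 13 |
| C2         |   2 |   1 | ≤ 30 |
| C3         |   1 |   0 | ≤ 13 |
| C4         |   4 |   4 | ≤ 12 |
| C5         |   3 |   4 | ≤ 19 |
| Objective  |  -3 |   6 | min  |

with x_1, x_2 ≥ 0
Each vertex is the intersection of two constraint boundaries that also satisfies all remaining constraints:
  x_1 = 0 and x_2 = 0 → (0, 0)
  4x_1 + 4x_2 = 12 and x_2 = 0 → (3, 0)
  4x_1 + 4x_2 = 12 and x_1 = 0 → (0, 3)

Vertices: (0, 0), (3, 0), (0, 3)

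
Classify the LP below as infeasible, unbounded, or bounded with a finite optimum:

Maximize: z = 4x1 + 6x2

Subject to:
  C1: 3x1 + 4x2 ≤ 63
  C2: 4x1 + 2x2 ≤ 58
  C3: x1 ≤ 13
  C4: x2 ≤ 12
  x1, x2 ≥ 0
The point (5, 12) satisfies every constraint, so the LP is feasible; the constraints give x1 ≤ 13 and x2 ≤ 12, which with x1, x2 ≥ 0 keep the feasible region inside a bounded box. A feasible, bounded LP attains a finite optimum at a vertex.

Evaluating z = 4x1 + 6x2 at each vertex:
  (0, 0): z = 0
  (13, 0): z = 52
  (13, 3): z = 70
  (10.6, 7.8): z = 89.2
  (5, 12): z = 92
  (0, 12): z = 72

Feasible with finite optimum z* = 92 at (5, 12).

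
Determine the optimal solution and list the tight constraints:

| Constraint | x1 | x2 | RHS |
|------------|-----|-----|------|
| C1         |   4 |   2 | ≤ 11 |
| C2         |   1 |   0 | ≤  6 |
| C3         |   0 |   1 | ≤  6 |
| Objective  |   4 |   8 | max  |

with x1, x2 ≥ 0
Optimal: x1 = 0, x2 = 5.5
Binding: C1, x1 ≥ 0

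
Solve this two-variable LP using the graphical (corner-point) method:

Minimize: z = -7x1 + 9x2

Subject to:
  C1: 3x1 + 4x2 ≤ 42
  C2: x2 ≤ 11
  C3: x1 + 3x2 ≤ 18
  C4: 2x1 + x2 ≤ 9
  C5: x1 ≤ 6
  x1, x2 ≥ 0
Each vertex is the intersection of two constraint boundaries that also satisfies all remaining constraints:
  x1 = 0 and x2 = 0 → (0, 0)
  2x1 + x2 = 9 and x2 = 0 → (4.5, 0)
  x1 + 3x2 = 18 and 2x1 + x2 = 9 → (1.8, 5.4)
  x1 + 3x2 = 18 and x1 = 0 → (0, 6)

Evaluating z = -7x1 + 9x2 at each vertex:
  (0, 0): z = 0
  (4.5, 0): z = -31.5
  (1.8, 5.4): z = 36
  (0, 6): z = 54

The minimum is at (4.5, 0) with z = -31.5.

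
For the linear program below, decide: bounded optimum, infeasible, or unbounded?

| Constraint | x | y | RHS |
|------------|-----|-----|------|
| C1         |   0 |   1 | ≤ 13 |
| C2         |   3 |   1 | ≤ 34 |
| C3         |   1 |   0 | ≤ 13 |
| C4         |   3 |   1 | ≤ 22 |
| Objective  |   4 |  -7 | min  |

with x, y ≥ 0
The point (0, 13) satisfies every constraint, so the LP is feasible; the constraints give x ≤ 13 and y ≤ 13, which with x, y ≥ 0 keep the feasible region inside a bounded box. A feasible, bounded LP attains a finite optimum at a vertex.

Evaluating z = 4x - 7y at each vertex:
  (0, 0): z = 0
  (7.333, 0): z = 29.33
  (3, 13): z = -79
  (0, 13): z = -91

The LP has an optimal solution: (0, 13) with z = -91.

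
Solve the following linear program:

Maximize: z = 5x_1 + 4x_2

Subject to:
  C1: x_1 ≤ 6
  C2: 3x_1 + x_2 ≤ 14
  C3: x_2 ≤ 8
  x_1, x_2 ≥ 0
Each vertex is the intersection of two constraint boundaries that also satisfies all remaining constraints:
  x_1 = 0 and x_2 = 0 → (0, 0)
  3x_1 + x_2 = 14 and x_2 = 0 → (4.667, 0)
  3x_1 + x_2 = 14 and x_2 = 8 → (2, 8)
  x_2 = 8 and x_1 = 0 → (0, 8)

Evaluating z = 5x_1 + 4x_2 at each vertex:
  (0, 0): z = 0
  (4.667, 0): z = 23.33
  (2, 8): z = 42
  (0, 8): z = 32

The maximum is at (2, 8) with z = 42.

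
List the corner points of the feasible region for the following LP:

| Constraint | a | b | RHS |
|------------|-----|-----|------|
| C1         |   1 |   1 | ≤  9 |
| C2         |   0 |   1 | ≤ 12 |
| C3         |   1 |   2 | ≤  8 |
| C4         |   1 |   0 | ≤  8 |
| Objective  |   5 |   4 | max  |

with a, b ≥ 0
Each vertex is the intersection of two constraint boundaries that also satisfies all remaining constraints:
  a = 0 and b = 0 → (0, 0)
  a + 2b = 8 and a = 8 → (8, 0)
  a + 2b = 8 and a = 0 → (0, 4)

Vertices: (0, 0), (8, 0), (0, 4)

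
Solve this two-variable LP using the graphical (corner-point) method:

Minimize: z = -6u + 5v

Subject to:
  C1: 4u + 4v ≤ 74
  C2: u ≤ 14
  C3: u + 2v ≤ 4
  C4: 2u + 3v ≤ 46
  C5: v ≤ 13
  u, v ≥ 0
u = 4, v = 0, z = -24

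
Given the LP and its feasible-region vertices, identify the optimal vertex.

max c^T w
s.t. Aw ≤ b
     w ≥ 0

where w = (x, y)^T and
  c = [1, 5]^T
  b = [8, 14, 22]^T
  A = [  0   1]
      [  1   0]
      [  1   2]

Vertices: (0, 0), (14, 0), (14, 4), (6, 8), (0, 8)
(6, 8) with z = 46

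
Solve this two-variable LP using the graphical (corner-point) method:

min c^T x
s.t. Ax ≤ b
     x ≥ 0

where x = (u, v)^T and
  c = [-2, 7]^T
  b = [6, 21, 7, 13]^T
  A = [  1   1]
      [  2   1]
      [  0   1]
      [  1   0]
u = 6, v = 0, z = -12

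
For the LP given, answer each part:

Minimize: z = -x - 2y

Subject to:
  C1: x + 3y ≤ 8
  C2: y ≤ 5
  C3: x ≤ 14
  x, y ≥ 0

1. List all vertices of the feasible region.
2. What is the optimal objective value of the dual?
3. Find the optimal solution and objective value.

1. (0, 0), (8, 0), (0, 2.667)
2. -8 (by strong duality, equal to the primal optimum)
3. x = 8, y = 0, z = -8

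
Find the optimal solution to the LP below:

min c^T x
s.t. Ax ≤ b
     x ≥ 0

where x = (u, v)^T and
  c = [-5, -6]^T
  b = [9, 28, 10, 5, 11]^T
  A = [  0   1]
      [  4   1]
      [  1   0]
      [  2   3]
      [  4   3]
Each vertex is the intersection of two constraint boundaries that also satisfies all remaining constraints:
  u = 0 and v = 0 → (0, 0)
  2u + 3v = 5 and v = 0 → (2.5, 0)
  2u + 3v = 5 and u = 0 → (0, 1.667)

Evaluating z = -5u - 6v at each vertex:
  (0, 0): z = 0
  (2.5, 0): z = -12.5
  (0, 1.667): z = -10

The minimum is at (2.5, 0) with z = -12.5.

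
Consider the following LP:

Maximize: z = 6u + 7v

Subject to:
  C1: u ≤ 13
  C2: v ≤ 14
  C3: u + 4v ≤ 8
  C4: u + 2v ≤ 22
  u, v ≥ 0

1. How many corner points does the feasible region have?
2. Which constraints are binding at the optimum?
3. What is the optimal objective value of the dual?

1. 3
2. C3, v ≥ 0
3. 48 (by strong duality, equal to the primal optimum)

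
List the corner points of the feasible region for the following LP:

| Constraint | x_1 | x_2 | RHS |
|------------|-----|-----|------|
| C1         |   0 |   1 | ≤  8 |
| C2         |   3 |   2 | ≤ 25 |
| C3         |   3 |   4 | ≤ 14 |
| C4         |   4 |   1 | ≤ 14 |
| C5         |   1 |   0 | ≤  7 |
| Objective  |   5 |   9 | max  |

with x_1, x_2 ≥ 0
Each vertex is the intersection of two constraint boundaries that also satisfies all remaining constraints:
  x_1 = 0 and x_2 = 0 → (0, 0)
  4x_1 + x_2 = 14 and x_2 = 0 → (3.5, 0)
  3x_1 + 4x_2 = 14 and 4x_1 + x_2 = 14 → (3.231, 1.077)
  3x_1 + 4x_2 = 14 and x_1 = 0 → (0, 3.5)

Vertices: (0, 0), (3.5, 0), (3.231, 1.077), (0, 3.5)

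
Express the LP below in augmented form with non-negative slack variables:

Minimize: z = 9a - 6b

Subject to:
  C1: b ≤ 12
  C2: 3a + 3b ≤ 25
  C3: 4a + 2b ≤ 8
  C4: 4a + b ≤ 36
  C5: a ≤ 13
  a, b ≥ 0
min z = 9a - 6b

s.t.
  b + s1 = 12
  3a + 3b + s2 = 25
  4a + 2b + s3 = 8
  4a + b + s4 = 36
  a + s5 = 13
  a, b, s1, s2, s3, s4, s5 ≥ 0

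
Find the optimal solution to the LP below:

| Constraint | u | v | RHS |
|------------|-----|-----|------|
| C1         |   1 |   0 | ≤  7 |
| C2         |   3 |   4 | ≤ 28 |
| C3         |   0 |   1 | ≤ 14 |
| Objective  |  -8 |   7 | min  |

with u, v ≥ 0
Each vertex is the intersection of two constraint boundaries that also satisfies all remaining constraints:
  u = 0 and v = 0 → (0, 0)
  u = 7 and v = 0 → (7, 0)
  u = 7 and 3u + 4v = 28 → (7, 1.75)
  3u + 4v = 28 and u = 0 → (0, 7)

Evaluating z = -8u + 7v at each vertex:
  (0, 0): z = 0
  (7, 0): z = -56
  (7, 1.75): z = -43.75
  (0, 7): z = 49

The minimum is at (7, 0) with z = -56.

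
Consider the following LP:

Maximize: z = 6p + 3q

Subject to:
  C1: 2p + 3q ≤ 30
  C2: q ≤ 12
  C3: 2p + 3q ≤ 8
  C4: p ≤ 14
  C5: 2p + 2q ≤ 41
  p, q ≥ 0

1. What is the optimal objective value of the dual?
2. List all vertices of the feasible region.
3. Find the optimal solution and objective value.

1. 24 (by strong duality, equal to the primal optimum)
2. (0, 0), (4, 0), (0, 2.667)
3. p = 4, q = 0, z = 24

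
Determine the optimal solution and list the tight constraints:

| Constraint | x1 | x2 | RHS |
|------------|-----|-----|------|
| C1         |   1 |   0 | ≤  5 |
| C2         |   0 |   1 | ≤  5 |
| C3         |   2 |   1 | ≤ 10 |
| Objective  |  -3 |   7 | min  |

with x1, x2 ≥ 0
Optimal: x1 = 5, x2 = 0
Slack at optimum:
  C1: slack = 0 (binding)
  C2: slack = 5
  C3: slack = 0 (binding)
  x1 ≥ 0: x1 = 5
  x2 ≥ 0: x2 = 0 (binding)
Binding constraints: C1, C3, x2 ≥ 0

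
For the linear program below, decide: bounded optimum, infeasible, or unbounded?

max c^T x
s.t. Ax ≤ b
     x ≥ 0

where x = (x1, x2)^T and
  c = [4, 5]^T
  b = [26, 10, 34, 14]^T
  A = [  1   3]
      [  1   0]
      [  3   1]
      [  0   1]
The point (9.5, 5.5) satisfies every constraint, so the LP is feasible; the constraints give x1 ≤ 10 and x2 ≤ 14, which with x1, x2 ≥ 0 keep the feasible region inside a bounded box. A feasible, bounded LP attains a finite optimum at a vertex.

Evaluating z = 4x1 + 5x2 at each vertex:
  (0, 0): z = 0
  (10, 0): z = 40
  (10, 4): z = 60
  (9.5, 5.5): z = 65.5
  (0, 8.667): z = 43.33

The LP has an optimal solution: (9.5, 5.5) with z = 65.5.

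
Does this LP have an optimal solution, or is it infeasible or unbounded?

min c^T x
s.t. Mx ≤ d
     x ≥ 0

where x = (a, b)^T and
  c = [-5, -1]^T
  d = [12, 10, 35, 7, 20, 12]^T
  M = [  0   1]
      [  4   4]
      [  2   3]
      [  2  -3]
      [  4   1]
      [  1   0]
The point (2.5, 0) satisfies every constraint, so the LP is feasible; the constraints give a ≤ 12 and b ≤ 12, which with a, b ≥ 0 keep the feasible region inside a bounded box. A feasible, bounded LP attains a finite optimum at a vertex.

Evaluating z = -5a - b at each vertex:
  (0, 0): z = 0
  (2.5, 0): z = -12.5
  (0, 2.5): z = -2.5

Feasible with finite optimum z* = -12.5 at (2.5, 0).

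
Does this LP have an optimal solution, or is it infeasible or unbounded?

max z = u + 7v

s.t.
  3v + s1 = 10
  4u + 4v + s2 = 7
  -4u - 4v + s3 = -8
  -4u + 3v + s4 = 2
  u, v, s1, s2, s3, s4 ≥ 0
The row 4u + 4v + s2 = 7 with s2 ≥ 0 requires 4u + 4v ≤ 7, while the row -4u - 4v + s3 = -8 with s3 ≥ 0 is equivalent to 4u + 4v ≥ 8. Together they would need 8 ≤ 4u + 4v ≤ 7, which is impossible since 8 > 7. No point satisfies all constraints.

Infeasible: no point satisfies all constraints simultaneously.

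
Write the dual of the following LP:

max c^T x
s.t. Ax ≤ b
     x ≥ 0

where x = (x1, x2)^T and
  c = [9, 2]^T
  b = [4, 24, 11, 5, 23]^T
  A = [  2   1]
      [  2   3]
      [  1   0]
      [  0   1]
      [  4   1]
Minimize: z = 4y1 + 24y2 + 11y3 + 5y4 + 23y5

Subject to:
  C1: -2y1 - 2y2 - y3 - 4y5 ≤ -9
  C2: -y1 - 3y2 - y4 - y5 ≤ -2
  y1, y2, y3, y4, y5 ≥ 0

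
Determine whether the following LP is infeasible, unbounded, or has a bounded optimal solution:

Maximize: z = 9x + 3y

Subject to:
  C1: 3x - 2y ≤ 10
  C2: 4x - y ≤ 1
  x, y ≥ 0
Feasible point: (0, 0) satisfies every constraint, so the LP is feasible.
Direction d = (0, 1): for each constraint row a, a·d ≤ 0 —
  (3)(0) + (-2)(1) = -2 ≤ 0
  (4)(0) + (-1)(1) = -1 ≤ 0
and d ≥ 0, so (0, 0) + t·d stays feasible for every t ≥ 0. Along this ray z = 9x + 3y changes by 3 per unit t, so z → +∞.

Unbounded — the objective can increase without bound over the feasible region.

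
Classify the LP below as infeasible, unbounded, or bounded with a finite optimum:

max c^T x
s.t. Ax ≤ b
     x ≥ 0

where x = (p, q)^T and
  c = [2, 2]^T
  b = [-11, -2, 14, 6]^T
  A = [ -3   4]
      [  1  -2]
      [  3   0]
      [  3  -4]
One constraint requires 3p - 4q ≤ 6, while the constraint -3p + 4q ≤ -11 is equivalent to 3p - 4q ≥ 11. Together they would need 11 ≤ 3p - 4q ≤ 6, which is impossible since 11 > 6. No point satisfies all constraints.

The feasible region is empty; the LP is infeasible.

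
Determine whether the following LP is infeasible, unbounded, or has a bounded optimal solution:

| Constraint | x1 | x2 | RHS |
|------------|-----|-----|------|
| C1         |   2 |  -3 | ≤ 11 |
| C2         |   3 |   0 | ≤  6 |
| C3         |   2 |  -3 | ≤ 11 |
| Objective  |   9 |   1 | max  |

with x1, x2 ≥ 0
Feasible point: (0, 0) satisfies every constraint, so the LP is feasible.
Direction d = (0, 1): for each constraint row a, a·d ≤ 0 —
  (2)(0) + (-3)(1) = -3 ≤ 0
  (3)(0) + (0)(1) = 0 ≤ 0
  (2)(0) + (-3)(1) = -3 ≤ 0
and d ≥ 0, so (0, 0) + t·d stays feasible for every t ≥ 0. Along this ray z = 9x1 + x2 changes by 1 per unit t, so z → +∞.

Unbounded: there is a feasible ray along which z → +∞.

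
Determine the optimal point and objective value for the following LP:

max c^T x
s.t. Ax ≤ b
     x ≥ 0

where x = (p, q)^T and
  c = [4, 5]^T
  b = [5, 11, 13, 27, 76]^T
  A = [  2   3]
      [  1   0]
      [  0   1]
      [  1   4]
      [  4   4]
p = 2.5, q = 0, z = 10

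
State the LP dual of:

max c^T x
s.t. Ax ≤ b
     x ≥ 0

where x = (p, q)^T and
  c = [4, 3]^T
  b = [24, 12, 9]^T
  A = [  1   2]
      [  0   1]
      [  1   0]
Minimize: z = 24y1 + 12y2 + 9y3

Subject to:
  C1: -y1 - y3 ≤ -4
  C2: -2y1 - y2 ≤ -3
  y1, y2, y3 ≥ 0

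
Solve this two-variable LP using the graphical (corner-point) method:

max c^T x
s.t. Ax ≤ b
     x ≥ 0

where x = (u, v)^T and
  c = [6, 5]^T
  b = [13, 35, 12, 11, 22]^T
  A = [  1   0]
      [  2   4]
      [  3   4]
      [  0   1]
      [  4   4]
Each vertex is the intersection of two constraint boundaries that also satisfies all remaining constraints:
  u = 0 and v = 0 → (0, 0)
  3u + 4v = 12 and v = 0 → (4, 0)
  3u + 4v = 12 and u = 0 → (0, 3)

Evaluating z = 6u + 5v at each vertex:
  (0, 0): z = 0
  (4, 0): z = 24
  (0, 3): z = 15

The maximum is at (4, 0) with z = 24.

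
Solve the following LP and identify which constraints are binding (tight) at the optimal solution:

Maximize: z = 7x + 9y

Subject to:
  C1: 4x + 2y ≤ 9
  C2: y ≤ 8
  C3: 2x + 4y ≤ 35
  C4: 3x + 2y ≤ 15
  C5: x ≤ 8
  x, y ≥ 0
Optimal: x = 0, y = 4.5
Binding: C1, x ≥ 0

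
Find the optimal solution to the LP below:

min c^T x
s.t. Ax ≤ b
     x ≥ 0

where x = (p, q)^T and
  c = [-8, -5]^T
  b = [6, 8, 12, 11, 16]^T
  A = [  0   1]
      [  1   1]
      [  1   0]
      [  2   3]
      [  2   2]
p = 5.5, q = 0, z = -44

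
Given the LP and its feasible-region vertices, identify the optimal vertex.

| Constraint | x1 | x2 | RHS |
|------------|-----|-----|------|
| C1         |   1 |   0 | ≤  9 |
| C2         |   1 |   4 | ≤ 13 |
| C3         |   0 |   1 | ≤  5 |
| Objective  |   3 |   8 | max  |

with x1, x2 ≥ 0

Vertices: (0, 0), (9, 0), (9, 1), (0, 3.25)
(9, 1) with z = 35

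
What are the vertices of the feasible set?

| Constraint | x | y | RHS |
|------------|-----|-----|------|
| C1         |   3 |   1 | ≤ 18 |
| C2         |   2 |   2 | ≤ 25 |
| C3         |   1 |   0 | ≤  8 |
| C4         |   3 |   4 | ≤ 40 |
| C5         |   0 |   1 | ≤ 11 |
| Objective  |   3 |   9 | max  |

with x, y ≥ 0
Each vertex is the intersection of two constraint boundaries that also satisfies all remaining constraints:
  x = 0 and y = 0 → (0, 0)
  3x + y = 18 and y = 0 → (6, 0)
  3x + y = 18 and 3x + 4y = 40 → (3.556, 7.333)
  3x + 4y = 40 and x = 0 → (0, 10)

Vertices: (0, 0), (6, 0), (3.556, 7.333), (0, 10)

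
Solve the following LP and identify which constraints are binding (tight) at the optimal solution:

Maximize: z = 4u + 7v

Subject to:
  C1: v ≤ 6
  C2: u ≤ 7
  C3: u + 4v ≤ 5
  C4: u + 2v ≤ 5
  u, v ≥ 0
Optimal: u = 5, v = 0
Slack at optimum:
  C1: slack = 6
  C2: slack = 2
  C3: slack = 0 (binding)
  C4: slack = 0 (binding)
  u ≥ 0: u = 5
  v ≥ 0: v = 0 (binding)
Binding constraints: C3, C4, v ≥ 0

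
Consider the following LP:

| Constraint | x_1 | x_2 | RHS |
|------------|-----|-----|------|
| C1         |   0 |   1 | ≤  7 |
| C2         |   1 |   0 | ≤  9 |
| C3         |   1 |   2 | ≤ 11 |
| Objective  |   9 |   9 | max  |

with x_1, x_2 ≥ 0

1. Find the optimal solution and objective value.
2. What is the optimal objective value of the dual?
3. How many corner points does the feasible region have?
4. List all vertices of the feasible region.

1. x_1 = 9, x_2 = 1, z = 90
2. 90 (by strong duality, equal to the primal optimum)
3. 4
4. (0, 0), (9, 0), (9, 1), (0, 5.5)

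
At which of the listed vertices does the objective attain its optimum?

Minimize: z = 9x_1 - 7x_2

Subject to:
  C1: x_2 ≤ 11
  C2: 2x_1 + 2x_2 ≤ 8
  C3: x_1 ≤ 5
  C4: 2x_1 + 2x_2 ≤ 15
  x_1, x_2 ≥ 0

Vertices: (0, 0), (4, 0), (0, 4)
Evaluating z = 9x_1 - 7x_2 at each vertex:
  (0, 0): z = 0
  (4, 0): z = 36
  (0, 4): z = -28

The smallest value is z = -28, attained at (0, 4).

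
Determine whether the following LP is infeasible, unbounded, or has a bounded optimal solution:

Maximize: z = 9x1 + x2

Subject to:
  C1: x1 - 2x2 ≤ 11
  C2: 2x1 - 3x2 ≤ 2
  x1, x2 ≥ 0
Feasible point: (0, 0) satisfies every constraint, so the LP is feasible.
Direction d = (0, 1): for each constraint row a, a·d ≤ 0 —
  (1)(0) + (-2)(1) = -2 ≤ 0
  (2)(0) + (-3)(1) = -3 ≤ 0
and d ≥ 0, so (0, 0) + t·d stays feasible for every t ≥ 0. Along this ray z = 9x1 + x2 changes by 1 per unit t, so z → +∞.

The LP is unbounded; z can be made arbitrarily large.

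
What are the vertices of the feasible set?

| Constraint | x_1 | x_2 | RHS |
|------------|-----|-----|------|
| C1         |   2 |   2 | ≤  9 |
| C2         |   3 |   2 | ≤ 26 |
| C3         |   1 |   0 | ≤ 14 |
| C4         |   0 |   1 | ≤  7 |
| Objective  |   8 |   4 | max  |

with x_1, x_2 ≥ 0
Each vertex is the intersection of two constraint boundaries that also satisfies all remaining constraints:
  x_1 = 0 and x_2 = 0 → (0, 0)
  2x_1 + 2x_2 = 9 and x_2 = 0 → (4.5, 0)
  2x_1 + 2x_2 = 9 and x_1 = 0 → (0, 4.5)

Vertices: (0, 0), (4.5, 0), (0, 4.5)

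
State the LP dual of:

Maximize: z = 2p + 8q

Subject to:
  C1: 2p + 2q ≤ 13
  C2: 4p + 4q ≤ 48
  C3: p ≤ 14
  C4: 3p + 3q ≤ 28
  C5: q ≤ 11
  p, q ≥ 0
Minimize: z = 13y1 + 48y2 + 14y3 + 28y4 + 11y5

Subject to:
  C1: -2y1 - 4y2 - y3 - 3y4 ≤ -2
  C2: -2y1 - 4y2 - 3y4 - y5 ≤ -8
  y1, y2, y3, y4, y5 ≥ 0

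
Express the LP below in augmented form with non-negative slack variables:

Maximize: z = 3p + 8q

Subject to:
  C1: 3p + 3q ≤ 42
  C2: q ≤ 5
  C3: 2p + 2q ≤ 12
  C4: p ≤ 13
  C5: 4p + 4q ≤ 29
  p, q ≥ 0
max z = 3p + 8q

s.t.
  3p + 3q + s1 = 42
  q + s2 = 5
  2p + 2q + s3 = 12
  p + s4 = 13
  4p + 4q + s5 = 29
  p, q, s1, s2, s3, s4, s5 ≥ 0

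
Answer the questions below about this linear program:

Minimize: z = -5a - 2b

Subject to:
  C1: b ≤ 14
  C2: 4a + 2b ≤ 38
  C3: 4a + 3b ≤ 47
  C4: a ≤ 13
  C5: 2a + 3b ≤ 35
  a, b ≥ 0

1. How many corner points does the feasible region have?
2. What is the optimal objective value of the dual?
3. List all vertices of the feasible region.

1. 4
2. -47.5 (by strong duality, equal to the primal optimum)
3. (0, 0), (9.5, 0), (5.5, 8), (0, 11.67)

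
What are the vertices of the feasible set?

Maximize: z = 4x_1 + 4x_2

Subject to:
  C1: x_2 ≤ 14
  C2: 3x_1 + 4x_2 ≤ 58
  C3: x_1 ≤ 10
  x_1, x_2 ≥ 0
Each vertex is the intersection of two constraint boundaries that also satisfies all remaining constraints:
  x_1 = 0 and x_2 = 0 → (0, 0)
  x_1 = 10 and x_2 = 0 → (10, 0)
  3x_1 + 4x_2 = 58 and x_1 = 10 → (10, 7)
  x_2 = 14 and 3x_1 + 4x_2 = 58 → (0.6667, 14)
  x_2 = 14 and x_1 = 0 → (0, 14)

Vertices: (0, 0), (10, 0), (10, 7), (0.6667, 14), (0, 14)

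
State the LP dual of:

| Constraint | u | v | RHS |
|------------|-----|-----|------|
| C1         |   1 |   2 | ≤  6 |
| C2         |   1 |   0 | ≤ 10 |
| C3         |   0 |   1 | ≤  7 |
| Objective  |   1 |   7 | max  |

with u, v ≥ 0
Minimize: z = 6y1 + 10y2 + 7y3

Subject to:
  C1: -y1 - y2 ≤ -1
  C2: -2y1 - y3 ≤ -7
  y1, y2, y3 ≥ 0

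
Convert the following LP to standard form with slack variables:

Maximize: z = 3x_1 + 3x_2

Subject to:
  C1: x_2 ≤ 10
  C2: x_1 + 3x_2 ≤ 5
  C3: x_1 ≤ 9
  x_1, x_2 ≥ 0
max z = 3x_1 + 3x_2

s.t.
  x_2 + s1 = 10
  x_1 + 3x_2 + s2 = 5
  x_1 + s3 = 9
  x_1, x_2, s1, s2, s3 ≥ 0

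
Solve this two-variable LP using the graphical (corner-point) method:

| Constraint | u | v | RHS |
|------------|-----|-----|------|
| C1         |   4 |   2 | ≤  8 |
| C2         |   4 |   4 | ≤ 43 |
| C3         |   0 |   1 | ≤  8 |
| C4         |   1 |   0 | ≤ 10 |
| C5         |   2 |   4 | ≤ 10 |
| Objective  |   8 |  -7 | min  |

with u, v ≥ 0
Each vertex is the intersection of two constraint boundaries that also satisfies all remaining constraints:
  u = 0 and v = 0 → (0, 0)
  4u + 2v = 8 and v = 0 → (2, 0)
  4u + 2v = 8 and 2u + 4v = 10 → (1, 2)
  2u + 4v = 10 and u = 0 → (0, 2.5)

Evaluating z = 8u - 7v at each vertex:
  (0, 0): z = 0
  (2, 0): z = 16
  (1, 2): z = -6
  (0, 2.5): z = -17.5

The minimum is at (0, 2.5) with z = -17.5.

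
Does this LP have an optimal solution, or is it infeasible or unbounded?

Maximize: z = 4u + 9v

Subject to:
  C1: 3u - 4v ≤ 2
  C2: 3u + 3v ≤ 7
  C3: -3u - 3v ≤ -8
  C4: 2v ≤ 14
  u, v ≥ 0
C2 requires 3u + 3v ≤ 7, while C3 (-3u - 3v ≤ -8) is equivalent to 3u + 3v ≥ 8. Together they would need 8 ≤ 3u + 3v ≤ 7, which is impossible since 8 > 7. No point satisfies all constraints.

The feasible region is empty; the LP is infeasible.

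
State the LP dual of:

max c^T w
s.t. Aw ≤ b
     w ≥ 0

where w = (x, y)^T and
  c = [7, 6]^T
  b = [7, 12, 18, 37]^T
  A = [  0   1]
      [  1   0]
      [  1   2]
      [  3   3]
Minimize: z = 7y1 + 12y2 + 18y3 + 37y4

Subject to:
  C1: -y2 - y3 - 3y4 ≤ -7
  C2: -y1 - 2y3 - 3y4 ≤ -6
  y1, y2, y3, y4 ≥ 0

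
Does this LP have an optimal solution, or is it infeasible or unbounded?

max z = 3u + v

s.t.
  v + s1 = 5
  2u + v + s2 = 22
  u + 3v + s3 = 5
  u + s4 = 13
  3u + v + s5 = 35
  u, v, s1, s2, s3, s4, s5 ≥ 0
The point (5, 0) satisfies every constraint, so the LP is feasible; the constraints give u ≤ 13 and v ≤ 5, which with u, v ≥ 0 keep the feasible region inside a bounded box. A feasible, bounded LP attains a finite optimum at a vertex.

Bounded optimum: z* = 15 at (5, 0).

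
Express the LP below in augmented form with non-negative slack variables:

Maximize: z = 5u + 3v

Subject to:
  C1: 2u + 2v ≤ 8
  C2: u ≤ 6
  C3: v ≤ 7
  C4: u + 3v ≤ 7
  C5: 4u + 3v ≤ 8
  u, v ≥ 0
max z = 5u + 3v

s.t.
  2u + 2v + s1 = 8
  u + s2 = 6
  v + s3 = 7
  u + 3v + s4 = 7
  4u + 3v + s5 = 8
  u, v, s1, s2, s3, s4, s5 ≥ 0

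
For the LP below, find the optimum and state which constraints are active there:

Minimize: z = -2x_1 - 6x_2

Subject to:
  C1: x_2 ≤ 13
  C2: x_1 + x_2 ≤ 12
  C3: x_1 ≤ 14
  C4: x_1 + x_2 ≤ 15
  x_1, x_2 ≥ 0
Optimal: x_1 = 0, x_2 = 12
Slack at optimum:
  C1: slack = 1
  C2: slack = 0 (binding)
  C3: slack = 14
  C4: slack = 3
  x_1 ≥ 0: x_1 = 0 (binding)
  x_2 ≥ 0: x_2 = 12
Binding constraints: C2, x_1 ≥ 0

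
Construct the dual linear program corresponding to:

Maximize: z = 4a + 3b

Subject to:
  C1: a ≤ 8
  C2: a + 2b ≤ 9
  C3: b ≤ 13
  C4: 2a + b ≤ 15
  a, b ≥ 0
Minimize: z = 8y1 + 9y2 + 13y3 + 15y4

Subject to:
  C1: -y1 - y2 - 2y4 ≤ -4
  C2: -2y2 - y3 - y4 ≤ -3
  y1, y2, y3, y4 ≥ 0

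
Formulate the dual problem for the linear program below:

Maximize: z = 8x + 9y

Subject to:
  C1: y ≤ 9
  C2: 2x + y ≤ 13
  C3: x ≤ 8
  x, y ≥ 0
Minimize: z = 9y1 + 13y2 + 8y3

Subject to:
  C1: -2y2 - y3 ≤ -8
  C2: -y1 - y2 ≤ -9
  y1, y2, y3 ≥ 0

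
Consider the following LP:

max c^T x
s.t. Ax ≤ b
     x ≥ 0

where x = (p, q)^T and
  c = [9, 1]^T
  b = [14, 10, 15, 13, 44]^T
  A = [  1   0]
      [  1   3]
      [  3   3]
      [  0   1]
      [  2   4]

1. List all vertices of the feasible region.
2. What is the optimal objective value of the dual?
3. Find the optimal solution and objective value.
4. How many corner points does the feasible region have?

1. (0, 0), (5, 0), (2.5, 2.5), (0, 3.333)
2. 45 (by strong duality, equal to the primal optimum)
3. p = 5, q = 0, z = 45
4. 4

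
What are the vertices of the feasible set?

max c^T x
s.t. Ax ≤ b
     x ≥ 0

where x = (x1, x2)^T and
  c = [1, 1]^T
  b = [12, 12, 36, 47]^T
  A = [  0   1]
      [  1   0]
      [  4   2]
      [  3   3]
Each vertex is the intersection of two constraint boundaries that also satisfies all remaining constraints:
  x1 = 0 and x2 = 0 → (0, 0)
  4x1 + 2x2 = 36 and x2 = 0 → (9, 0)
  x2 = 12 and 4x1 + 2x2 = 36 → (3, 12)
  x2 = 12 and x1 = 0 → (0, 12)

Vertices: (0, 0), (9, 0), (3, 12), (0, 12)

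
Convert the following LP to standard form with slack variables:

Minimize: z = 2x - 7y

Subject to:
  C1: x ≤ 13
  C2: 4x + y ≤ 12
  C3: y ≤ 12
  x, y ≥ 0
min z = 2x - 7y

s.t.
  x + s1 = 13
  4x + y + s2 = 12
  y + s3 = 12
  x, y, s1, s2, s3 ≥ 0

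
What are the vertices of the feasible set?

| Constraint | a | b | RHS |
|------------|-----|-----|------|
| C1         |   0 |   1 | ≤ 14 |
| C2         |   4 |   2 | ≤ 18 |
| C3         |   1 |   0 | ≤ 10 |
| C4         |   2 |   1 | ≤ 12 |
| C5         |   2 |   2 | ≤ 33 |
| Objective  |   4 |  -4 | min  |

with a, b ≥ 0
Each vertex is the intersection of two constraint boundaries that also satisfies all remaining constraints:
  a = 0 and b = 0 → (0, 0)
  4a + 2b = 18 and b = 0 → (4.5, 0)
  4a + 2b = 18 and a = 0 → (0, 9)

Vertices: (0, 0), (4.5, 0), (0, 9)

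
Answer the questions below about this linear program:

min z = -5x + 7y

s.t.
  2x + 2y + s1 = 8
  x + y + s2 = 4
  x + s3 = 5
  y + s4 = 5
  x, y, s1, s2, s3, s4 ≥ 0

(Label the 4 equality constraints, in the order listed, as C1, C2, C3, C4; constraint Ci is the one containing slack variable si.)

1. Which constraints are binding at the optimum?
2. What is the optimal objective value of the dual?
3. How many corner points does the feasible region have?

1. C1, C2, y ≥ 0
2. -20 (by strong duality, equal to the primal optimum)
3. 3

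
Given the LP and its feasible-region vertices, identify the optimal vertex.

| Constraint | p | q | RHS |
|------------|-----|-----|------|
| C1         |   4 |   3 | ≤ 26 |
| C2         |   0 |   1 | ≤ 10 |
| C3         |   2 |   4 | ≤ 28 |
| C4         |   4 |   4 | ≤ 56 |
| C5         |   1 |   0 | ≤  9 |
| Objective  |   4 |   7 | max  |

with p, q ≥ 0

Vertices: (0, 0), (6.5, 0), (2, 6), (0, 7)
(2, 6) with z = 50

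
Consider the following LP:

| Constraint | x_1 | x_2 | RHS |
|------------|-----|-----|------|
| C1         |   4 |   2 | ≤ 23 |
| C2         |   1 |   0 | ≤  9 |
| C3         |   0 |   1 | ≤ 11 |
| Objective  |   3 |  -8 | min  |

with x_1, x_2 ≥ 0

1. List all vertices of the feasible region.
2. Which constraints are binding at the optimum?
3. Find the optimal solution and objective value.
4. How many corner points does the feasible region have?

1. (0, 0), (5.75, 0), (0.25, 11), (0, 11)
2. C3, x_1 ≥ 0
3. x_1 = 0, x_2 = 11, z = -88
4. 4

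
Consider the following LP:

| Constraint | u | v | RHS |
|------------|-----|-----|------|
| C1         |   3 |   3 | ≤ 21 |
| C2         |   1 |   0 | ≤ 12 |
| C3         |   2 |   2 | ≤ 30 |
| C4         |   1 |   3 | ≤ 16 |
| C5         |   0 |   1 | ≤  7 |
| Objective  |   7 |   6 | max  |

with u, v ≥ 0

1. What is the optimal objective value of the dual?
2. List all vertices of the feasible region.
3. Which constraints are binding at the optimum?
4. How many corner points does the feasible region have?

1. 49 (by strong duality, equal to the primal optimum)
2. (0, 0), (7, 0), (2.5, 4.5), (0, 5.333)
3. C1, v ≥ 0
4. 4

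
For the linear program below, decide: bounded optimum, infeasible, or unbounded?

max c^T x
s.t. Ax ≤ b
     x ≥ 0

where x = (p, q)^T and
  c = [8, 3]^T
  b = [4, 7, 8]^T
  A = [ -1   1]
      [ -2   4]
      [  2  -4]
Feasible point: (0, 0) satisfies every constraint, so the LP is feasible.
Direction d = (2, 1): for each constraint row a, a·d ≤ 0 —
  (-1)(2) + (1)(1) = -1 ≤ 0
  (-2)(2) + (4)(1) = 0 ≤ 0
  (2)(2) + (-4)(1) = 0 ≤ 0
and d ≥ 0, so (0, 0) + t·d stays feasible for every t ≥ 0. Along this ray z = 8p + 3q changes by 19 per unit t, so z → +∞.

Unbounded: there is a feasible ray along which z → +∞.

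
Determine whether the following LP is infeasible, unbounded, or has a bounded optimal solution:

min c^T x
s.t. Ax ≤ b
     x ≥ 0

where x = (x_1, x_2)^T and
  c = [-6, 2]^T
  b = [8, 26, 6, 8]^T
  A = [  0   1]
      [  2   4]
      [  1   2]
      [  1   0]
The point (6, 0) satisfies every constraint, so the LP is feasible; the constraints give x_1 ≤ 8 and x_2 ≤ 8, which with x_1, x_2 ≥ 0 keep the feasible region inside a bounded box. A feasible, bounded LP attains a finite optimum at a vertex.

Evaluating z = -6x_1 + 2x_2 at each vertex:
  (0, 0): z = 0
  (6, 0): z = -36
  (0, 3): z = 6

Feasible with finite optimum z* = -36 at (6, 0).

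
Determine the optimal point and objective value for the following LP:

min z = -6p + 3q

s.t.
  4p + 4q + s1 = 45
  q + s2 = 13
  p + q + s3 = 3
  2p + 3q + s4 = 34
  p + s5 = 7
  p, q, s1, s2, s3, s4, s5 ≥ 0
p = 3, q = 0, z = -18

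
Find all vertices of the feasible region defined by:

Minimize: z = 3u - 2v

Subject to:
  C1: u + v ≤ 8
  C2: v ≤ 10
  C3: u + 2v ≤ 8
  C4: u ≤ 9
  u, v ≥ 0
Each vertex is the intersection of two constraint boundaries that also satisfies all remaining constraints:
  u = 0 and v = 0 → (0, 0)
  u + v = 8 and u + 2v = 8 → (8, 0)
  u + 2v = 8 and u = 0 → (0, 4)

Vertices: (0, 0), (8, 0), (0, 4)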